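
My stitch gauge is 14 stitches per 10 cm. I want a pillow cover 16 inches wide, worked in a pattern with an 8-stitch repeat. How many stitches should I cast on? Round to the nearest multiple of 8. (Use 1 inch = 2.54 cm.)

16 in = 16 × 2.54 = 40.64 cm.
14 / 10 = 1.4 sts/cm.
40.64 × 1.4 = 56.90 sts.
→ 56.

CO 56 sts.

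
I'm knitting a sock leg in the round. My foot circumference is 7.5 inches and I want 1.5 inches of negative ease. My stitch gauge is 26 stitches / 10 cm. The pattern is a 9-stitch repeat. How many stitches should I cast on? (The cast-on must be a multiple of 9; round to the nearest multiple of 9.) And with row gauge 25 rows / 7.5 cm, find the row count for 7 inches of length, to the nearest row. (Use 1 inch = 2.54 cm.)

Cast on 36 stitches; work 59 rows.

Finished = 7.5 − 1.5 = 6 inches.
6 inches × 2.54 = 15.24 cm.
26/10 = 2.6 sts per cm; 15.24 × 2.6 = 39.62 sts.
Nearest multiple of 9 → 36.
7 inches = 17.78 cm; × 3.333 = 59.27 → 59 rows.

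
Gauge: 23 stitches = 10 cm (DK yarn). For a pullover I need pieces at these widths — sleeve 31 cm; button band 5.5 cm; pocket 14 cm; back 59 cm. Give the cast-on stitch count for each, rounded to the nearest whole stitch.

Rate = 23/10 = 2.3 sts per cm.
sleeve: 31 × 2.3 = 71.30 → 71.
button band: 5.5 × 2.3 = 12.65 → 13.
pocket: 14 × 2.3 = 32.20 → 32.
back: 59 × 2.3 = 135.70 → 136.

sleeve 71; button band 13; pocket 32; back 136.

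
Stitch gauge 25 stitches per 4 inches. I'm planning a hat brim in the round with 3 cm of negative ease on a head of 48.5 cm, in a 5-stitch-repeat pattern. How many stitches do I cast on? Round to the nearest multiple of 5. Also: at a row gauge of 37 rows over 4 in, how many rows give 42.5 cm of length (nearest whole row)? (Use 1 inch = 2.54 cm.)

Cast on 110 stitches; work 155 rows.

Finished = 48.5 − 3 = 45.5 cm.
45.5 cm × 1/2.54 = 17.91 inches.
25/4 = 6.25 sts per in; 17.91 × 6.25 = 111.96 sts.
Nearest multiple of 5 → 110.
42.5 cm = 16.73 inches; × 9.25 = 154.77 → 155 rows.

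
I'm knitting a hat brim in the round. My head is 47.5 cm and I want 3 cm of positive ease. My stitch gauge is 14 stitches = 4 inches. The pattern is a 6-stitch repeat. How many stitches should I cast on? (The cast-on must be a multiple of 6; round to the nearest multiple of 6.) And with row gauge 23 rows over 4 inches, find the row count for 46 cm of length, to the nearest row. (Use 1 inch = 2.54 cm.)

Finished = 47.5 + 3 = 50.5 cm.
50.5 cm × 1/2.54 = 19.88 inches.
14/4 = 3.5 sts per in; 19.88 × 3.5 = 69.59 sts.
Nearest multiple of 6 → 72.
46 cm = 18.11 inches; × 5.75 = 104.13 → 104 rows.

Cast on 72 stitches; work 104 rows.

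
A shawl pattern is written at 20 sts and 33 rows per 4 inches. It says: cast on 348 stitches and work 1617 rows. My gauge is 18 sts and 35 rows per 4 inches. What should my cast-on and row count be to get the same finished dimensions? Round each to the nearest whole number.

Stitches: 348 × 18/20 = 313.20 → 313.
Rows: 1617 × 35/33 = 1715.00 → 1715.

Cast on 313 stitches; work 1715 rows.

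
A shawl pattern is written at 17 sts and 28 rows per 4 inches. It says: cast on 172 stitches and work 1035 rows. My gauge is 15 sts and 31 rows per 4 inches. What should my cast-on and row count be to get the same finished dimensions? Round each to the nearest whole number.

Stitches: 172 × 15/17 = 151.76 → 152.
Rows: 1035 × 31/28 = 1145.89 → 1146.

Cast on 152 stitches; work 1146 rows.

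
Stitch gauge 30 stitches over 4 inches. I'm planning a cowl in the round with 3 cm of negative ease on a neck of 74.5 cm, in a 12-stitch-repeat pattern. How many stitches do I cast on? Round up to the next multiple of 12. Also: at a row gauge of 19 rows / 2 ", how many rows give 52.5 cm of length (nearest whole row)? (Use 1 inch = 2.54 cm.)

Cast on 216 stitches; work 196 rows.

Finished = 74.5 − 3 = 71.5 cm.
71.5 cm × 1/2.54 = 28.15 inches.
30/4 = 7.5 sts per in; 28.15 × 7.5 = 211.12 sts.
Next multiple of 12 → 216.
52.5 cm = 20.67 inches; × 9.5 = 196.36 → 196 rows.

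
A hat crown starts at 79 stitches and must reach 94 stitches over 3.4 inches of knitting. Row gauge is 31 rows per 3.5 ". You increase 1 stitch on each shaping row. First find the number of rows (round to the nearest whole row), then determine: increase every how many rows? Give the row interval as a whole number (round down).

Increase every 2nd row.

Rows = 3.4 × 8.857 = 30.1 → 30 rows.
Stitches to add: 15 → 15 shaping rows (at 1 st each).
30 / 15 = 2.00 → every 2 rows.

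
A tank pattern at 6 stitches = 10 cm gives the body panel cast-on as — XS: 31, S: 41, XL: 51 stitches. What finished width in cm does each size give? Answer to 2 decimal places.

6/10 = 0.6 sts per cm.
XS: 31 / 0.6 = 51.667 → 51.67 cm.
S: 41 / 0.6 = 68.333 → 68.33 cm.
XL: 51 / 0.6 = 85.000 → 85.00 cm.

XS 51.67 cm; S 68.33 cm; XL 85.00 cm.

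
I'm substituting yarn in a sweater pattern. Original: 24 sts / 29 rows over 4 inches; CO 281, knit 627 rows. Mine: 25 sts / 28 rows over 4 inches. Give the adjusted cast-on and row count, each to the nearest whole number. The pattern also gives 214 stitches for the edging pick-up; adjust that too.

Stitches: 281 × 25/24 = 292.71 → 293.
Rows: 627 × 28/29 = 605.38 → 605.
edging pick-up: 214 × 25/24 = 222.92 → 223.

Cast on 293 stitches; work 605 rows; edging pick-up 223 stitches.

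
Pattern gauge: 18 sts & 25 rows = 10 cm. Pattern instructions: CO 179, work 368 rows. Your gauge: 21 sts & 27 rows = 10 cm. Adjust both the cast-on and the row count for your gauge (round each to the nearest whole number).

Stitches: 179 × 21/18 = 208.83 → 209.
Rows: 368 × 27/25 = 397.44 → 397.

Cast on 209 stitches; work 397 rows.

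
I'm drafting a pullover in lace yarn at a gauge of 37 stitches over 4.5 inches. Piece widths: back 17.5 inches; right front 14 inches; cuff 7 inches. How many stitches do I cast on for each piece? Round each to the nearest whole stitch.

Rate = 37/4.5 = 8.222 sts per in.
back: 17.5 × 8.222 = 143.89 → 144.
right front: 14 × 8.222 = 115.11 → 115.
cuff: 7 × 8.222 = 57.56 → 58.

back 144; right front 115; cuff 58.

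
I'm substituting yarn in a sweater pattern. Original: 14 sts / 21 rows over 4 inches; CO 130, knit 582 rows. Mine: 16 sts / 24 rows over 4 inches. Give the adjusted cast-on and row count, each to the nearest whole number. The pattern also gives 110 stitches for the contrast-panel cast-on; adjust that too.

Cast on 149 stitches; work 665 rows; contrast-panel cast-on 126 stitches.

Stitches: 130 × 16/14 = 148.57 → 149.
Rows: 582 × 24/21 = 665.14 → 665.
contrast-panel cast-on: 110 × 16/14 = 125.71 → 126.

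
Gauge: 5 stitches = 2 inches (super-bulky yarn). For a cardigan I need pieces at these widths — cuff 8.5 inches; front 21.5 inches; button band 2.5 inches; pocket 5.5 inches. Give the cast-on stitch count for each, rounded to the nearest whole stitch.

Rate = 5/2 = 2.5 sts per in.
cuff: 8.5 × 2.5 = 21.25 → 21.
front: 21.5 × 2.5 = 53.75 → 54.
button band: 2.5 × 2.5 = 6.25 → 6.
pocket: 5.5 × 2.5 = 13.75 → 14.

cuff 21; front 54; button band 6; pocket 14.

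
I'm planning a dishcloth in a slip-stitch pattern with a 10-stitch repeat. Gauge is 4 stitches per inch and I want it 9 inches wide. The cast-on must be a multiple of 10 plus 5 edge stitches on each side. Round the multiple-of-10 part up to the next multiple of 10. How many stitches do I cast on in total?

CO 40 sts.

4 / 1 = 4 sts per inch.
9 × 4 = 36.00 sts.
Less 10 edge sts → 26.00 for the repeat.
Next multiple of 10: 30.
Add back 10 edge sts → 40.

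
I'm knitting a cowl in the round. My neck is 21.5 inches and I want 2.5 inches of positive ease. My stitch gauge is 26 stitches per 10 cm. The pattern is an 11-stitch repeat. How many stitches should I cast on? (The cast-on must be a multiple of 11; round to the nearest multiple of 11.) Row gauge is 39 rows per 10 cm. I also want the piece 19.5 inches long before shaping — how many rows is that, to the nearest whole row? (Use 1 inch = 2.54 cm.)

Cast on 154 stitches; work 193 rows.

Finished = 21.5 + 2.5 = 24 inches.
24 inches × 2.54 = 60.96 cm.
26/10 = 2.6 sts per cm; 60.96 × 2.6 = 158.50 sts.
Nearest multiple of 11 → 154.
19.5 inches = 49.53 cm; × 3.9 = 193.17 → 193 rows.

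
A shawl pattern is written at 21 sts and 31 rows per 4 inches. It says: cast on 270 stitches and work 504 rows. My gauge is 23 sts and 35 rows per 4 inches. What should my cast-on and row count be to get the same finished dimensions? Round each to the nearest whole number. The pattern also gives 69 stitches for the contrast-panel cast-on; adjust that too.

Stitches: 270 × 23/21 = 295.71 → 296.
Rows: 504 × 35/31 = 569.03 → 569.
contrast-panel cast-on: 69 × 23/21 = 75.57 → 76.

Cast on 296 stitches; work 569 rows; contrast-panel cast-on 76 stitches.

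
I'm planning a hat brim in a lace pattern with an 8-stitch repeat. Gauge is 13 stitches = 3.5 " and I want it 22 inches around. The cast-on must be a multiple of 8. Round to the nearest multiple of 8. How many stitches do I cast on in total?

13 / 3.5 = 3.714 sts per inch.
22 × 3.714 = 81.71 sts.
Nearest multiple of 8: 80.

80 stitches.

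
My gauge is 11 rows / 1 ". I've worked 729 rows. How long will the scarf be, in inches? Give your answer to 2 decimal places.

11 rows / 1 inch = 11 rows per inch.
729 / 11 = 66.273 inches.

66.27 inches.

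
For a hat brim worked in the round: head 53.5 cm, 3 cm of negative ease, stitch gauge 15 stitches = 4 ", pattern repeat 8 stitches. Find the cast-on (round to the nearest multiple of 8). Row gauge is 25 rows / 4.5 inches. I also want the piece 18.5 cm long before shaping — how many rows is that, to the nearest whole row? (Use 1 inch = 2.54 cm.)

Finished = 53.5 − 3 = 50.5 cm.
50.5 cm × 1/2.54 = 19.88 inches.
15/4 = 3.75 sts per in; 19.88 × 3.75 = 74.56 sts.
Nearest multiple of 8 → 72.
18.5 cm = 7.28 inches; × 5.556 = 40.46 → 40 rows.

Cast on 72 stitches; work 40 rows.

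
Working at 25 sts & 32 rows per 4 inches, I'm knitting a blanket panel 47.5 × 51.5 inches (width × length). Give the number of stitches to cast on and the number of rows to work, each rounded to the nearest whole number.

Cast on 297 stitches and work 412 rows.

Stitch gauge = 25/4 = 6.25 sts/in; 47.5 × 6.25 = 296.88 → 297 sts.
Row gauge = 32/4 = 8 rows/in; 51.5 × 8 = 412.00 → 412 rows.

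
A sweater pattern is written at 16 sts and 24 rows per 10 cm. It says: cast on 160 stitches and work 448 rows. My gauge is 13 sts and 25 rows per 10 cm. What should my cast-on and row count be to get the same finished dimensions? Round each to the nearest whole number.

Stitches: 160 × 13/16 = 130.00 → 130.
Rows: 448 × 25/24 = 466.67 → 467.

Cast on 130 stitches; work 467 rows.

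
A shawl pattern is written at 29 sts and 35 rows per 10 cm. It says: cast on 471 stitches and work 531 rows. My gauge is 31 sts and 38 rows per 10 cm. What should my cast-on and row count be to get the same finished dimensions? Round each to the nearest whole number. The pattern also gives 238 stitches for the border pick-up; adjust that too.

Cast on 503 stitches; work 577 rows; border pick-up 254 stitches.

Stitches: 471 × 31/29 = 503.48 → 503.
Rows: 531 × 38/35 = 576.51 → 577.
border pick-up: 238 × 31/29 = 254.41 → 254.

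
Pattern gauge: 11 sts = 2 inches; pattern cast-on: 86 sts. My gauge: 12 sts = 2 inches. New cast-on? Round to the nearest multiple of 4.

Scale factor = 12 / 11 = 1.091.
86 × 12 / 11 = 93.82 sts.
→ 92 sts.

Cast on 92 stitches.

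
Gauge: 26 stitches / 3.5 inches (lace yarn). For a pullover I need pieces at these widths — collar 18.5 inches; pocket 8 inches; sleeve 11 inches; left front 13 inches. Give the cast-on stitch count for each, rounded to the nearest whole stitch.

Rate = 26/3.5 = 7.429 sts per in.
collar: 18.5 × 7.429 = 137.43 → 137.
pocket: 8 × 7.429 = 59.43 → 59.
sleeve: 11 × 7.429 = 81.71 → 82.
left front: 13 × 7.429 = 96.57 → 97.

collar 137; pocket 59; sleeve 82; left front 97.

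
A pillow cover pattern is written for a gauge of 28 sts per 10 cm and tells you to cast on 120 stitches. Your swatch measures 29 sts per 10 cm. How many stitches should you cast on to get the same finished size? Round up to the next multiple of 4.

Scale factor = 29 / 28 = 1.036.
120 × 29 / 28 = 124.29 sts.
→ 128 sts.

128 stitches.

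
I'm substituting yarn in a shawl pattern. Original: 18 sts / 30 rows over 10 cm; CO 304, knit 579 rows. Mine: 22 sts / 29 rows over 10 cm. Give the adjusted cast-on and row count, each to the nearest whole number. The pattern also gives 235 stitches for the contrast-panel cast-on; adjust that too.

Cast on 372 stitches; work 560 rows; contrast-panel cast-on 287 stitches.

Stitches: 304 × 22/18 = 371.56 → 372.
Rows: 579 × 29/30 = 559.70 → 560.
contrast-panel cast-on: 235 × 22/18 = 287.22 → 287.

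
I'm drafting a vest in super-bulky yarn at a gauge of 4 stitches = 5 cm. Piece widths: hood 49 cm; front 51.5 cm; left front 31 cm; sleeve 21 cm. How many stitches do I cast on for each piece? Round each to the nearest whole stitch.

Rate = 4/5 = 0.8 sts per cm.
hood: 49 × 0.8 = 39.20 → 39.
front: 51.5 × 0.8 = 41.20 → 41.
left front: 31 × 0.8 = 24.80 → 25.
sleeve: 21 × 0.8 = 16.80 → 17.

hood 39; front 41; left front 25; sleeve 17.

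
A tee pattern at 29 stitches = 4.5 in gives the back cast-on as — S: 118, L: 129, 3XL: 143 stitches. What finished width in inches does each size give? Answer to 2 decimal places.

S 18.31 inches; L 20.02 inches; 3XL 22.19 inches.

29/4.5 = 6.444 sts per in.
S: 118 / 6.444 = 18.310 → 18.31 in.
L: 129 / 6.444 = 20.017 → 20.02 in.
3XL: 143 / 6.444 = 22.190 → 22.19 in.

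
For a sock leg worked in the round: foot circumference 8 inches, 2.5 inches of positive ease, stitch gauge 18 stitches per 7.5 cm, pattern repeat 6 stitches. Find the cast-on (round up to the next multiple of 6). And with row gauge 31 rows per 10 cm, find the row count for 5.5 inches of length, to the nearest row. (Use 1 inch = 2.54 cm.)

Finished = 8 + 2.5 = 10.5 inches.
10.5 inches × 2.54 = 26.67 cm.
18/7.5 = 2.4 sts per cm; 26.67 × 2.4 = 64.01 sts.
Next multiple of 6 → 66.
5.5 inches = 13.97 cm; × 3.1 = 43.31 → 43 rows.

Cast on 66 stitches; work 43 rows.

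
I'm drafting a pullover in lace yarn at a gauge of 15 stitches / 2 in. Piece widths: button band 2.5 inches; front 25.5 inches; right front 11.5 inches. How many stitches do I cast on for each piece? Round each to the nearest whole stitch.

button band 19; front 191; right front 86.

Rate = 15/2 = 7.5 sts per in.
button band: 2.5 × 7.5 = 18.75 → 19.
front: 25.5 × 7.5 = 191.25 → 191.
right front: 11.5 × 7.5 = 86.25 → 86.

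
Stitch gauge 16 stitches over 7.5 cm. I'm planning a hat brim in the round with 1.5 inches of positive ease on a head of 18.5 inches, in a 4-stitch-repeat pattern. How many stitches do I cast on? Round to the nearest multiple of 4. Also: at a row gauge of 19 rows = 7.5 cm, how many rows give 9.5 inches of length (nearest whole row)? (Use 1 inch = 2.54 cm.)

Finished = 18.5 + 1.5 = 20 inches.
20 inches × 2.54 = 50.80 cm.
16/7.5 = 2.133 sts per cm; 50.80 × 2.133 = 108.37 sts.
Nearest multiple of 4 → 108.
9.5 inches = 24.13 cm; × 2.533 = 61.13 → 61 rows.

Cast on 108 stitches; work 61 rows.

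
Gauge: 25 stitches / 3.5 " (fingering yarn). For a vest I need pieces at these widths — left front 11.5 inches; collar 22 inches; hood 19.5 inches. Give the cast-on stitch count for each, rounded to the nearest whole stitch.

left front 82; collar 157; hood 139.

Rate = 25/3.5 = 7.143 sts per in.
left front: 11.5 × 7.143 = 82.14 → 82.
collar: 22 × 7.143 = 157.14 → 157.
hood: 19.5 × 7.143 = 139.29 → 139.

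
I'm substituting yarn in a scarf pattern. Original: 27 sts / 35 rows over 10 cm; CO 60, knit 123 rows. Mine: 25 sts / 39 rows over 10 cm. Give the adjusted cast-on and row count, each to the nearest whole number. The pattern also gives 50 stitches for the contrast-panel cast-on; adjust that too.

Stitches: 60 × 25/27 = 55.56 → 56.
Rows: 123 × 39/35 = 137.06 → 137.
contrast-panel cast-on: 50 × 25/27 = 46.30 → 46.

Cast on 56 stitches; work 137 rows; contrast-panel cast-on 46 stitches.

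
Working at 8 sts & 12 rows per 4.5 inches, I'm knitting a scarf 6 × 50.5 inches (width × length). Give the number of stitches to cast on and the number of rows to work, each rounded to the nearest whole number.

Stitch gauge = 8/4.5 = 1.778 sts/in; 6 × 1.778 = 10.67 → 11 sts.
Row gauge = 12/4.5 = 2.667 rows/in; 50.5 × 2.667 = 134.67 → 135 rows.

Cast on 11 stitches and work 135 rows.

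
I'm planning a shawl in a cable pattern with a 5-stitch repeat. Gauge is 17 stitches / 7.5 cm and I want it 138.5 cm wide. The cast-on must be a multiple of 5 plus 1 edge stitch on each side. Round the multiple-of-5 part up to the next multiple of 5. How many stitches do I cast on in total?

17 / 7.5 = 2.267 sts per cm.
138.5 × 2.267 = 313.93 sts.
Less 2 edge sts → 311.93 for the repeat.
Next multiple of 5: 315.
Add back 2 edge sts → 317.

317 stitches.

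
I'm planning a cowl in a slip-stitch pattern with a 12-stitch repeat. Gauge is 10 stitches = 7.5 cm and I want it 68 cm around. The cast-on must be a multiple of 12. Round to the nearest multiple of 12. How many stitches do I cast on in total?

10 / 7.5 = 1.333 sts per cm.
68 × 1.333 = 90.67 sts.
Nearest multiple of 12: 96.

96 stitches.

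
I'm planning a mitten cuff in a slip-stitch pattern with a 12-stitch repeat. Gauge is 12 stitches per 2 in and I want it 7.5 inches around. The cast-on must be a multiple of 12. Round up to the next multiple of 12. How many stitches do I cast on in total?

12 / 2 = 6 sts per inch.
7.5 × 6 = 45.00 sts.
Next multiple of 12: 48.

Cast on 48 stitches.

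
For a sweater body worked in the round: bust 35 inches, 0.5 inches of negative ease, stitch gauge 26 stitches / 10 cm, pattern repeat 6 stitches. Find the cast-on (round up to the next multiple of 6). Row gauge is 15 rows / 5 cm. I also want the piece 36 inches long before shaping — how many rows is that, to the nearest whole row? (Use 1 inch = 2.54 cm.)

Finished = 35 − 0.5 = 34.5 inches.
34.5 inches × 2.54 = 87.63 cm.
26/10 = 2.6 sts per cm; 87.63 × 2.6 = 227.84 sts.
Next multiple of 6 → 228.
36 inches = 91.44 cm; × 3 = 274.32 → 274 rows.

Cast on 228 stitches; work 274 rows.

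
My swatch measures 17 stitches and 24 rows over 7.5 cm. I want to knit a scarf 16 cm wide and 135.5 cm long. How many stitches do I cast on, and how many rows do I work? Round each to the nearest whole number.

Stitch gauge = 17/7.5 = 2.267 sts/cm; 16 × 2.267 = 36.27 → 36 sts.
Row gauge = 24/7.5 = 3.2 rows/cm; 135.5 × 3.2 = 433.60 → 434 rows.

Cast on 36 stitches and work 434 rows.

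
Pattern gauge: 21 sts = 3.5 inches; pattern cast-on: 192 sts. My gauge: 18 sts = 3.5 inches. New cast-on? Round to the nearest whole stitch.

Scale factor = 18 / 21 = 0.857.
192 × 18 / 21 = 164.57 sts.
→ 165 sts.

CO 165 sts.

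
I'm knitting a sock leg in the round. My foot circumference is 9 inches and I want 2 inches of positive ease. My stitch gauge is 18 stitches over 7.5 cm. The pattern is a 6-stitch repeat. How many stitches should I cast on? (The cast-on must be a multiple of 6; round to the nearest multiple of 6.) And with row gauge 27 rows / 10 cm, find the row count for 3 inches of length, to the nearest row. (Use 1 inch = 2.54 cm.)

Cast on 66 stitches; work 21 rows.

Finished = 9 + 2 = 11 inches.
11 inches × 2.54 = 27.94 cm.
18/7.5 = 2.4 sts per cm; 27.94 × 2.4 = 67.06 sts.
Nearest multiple of 6 → 66.
3 inches = 7.62 cm; × 2.7 = 20.57 → 21 rows.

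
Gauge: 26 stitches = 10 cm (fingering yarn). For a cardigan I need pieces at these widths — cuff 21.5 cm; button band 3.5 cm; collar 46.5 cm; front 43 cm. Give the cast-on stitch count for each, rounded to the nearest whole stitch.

cuff 56; button band 9; collar 121; front 112.

Rate = 26/10 = 2.6 sts per cm.
cuff: 21.5 × 2.6 = 55.90 → 56.
button band: 3.5 × 2.6 = 9.10 → 9.
collar: 46.5 × 2.6 = 120.90 → 121.
front: 43 × 2.6 = 111.80 → 112.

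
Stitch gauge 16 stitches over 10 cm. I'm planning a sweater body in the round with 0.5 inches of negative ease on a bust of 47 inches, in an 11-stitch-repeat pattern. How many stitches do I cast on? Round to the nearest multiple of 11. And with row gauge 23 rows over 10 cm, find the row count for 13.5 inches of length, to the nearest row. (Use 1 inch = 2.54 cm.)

Cast on 187 stitches; work 79 rows.

Finished = 47 − 0.5 = 46.5 inches.
46.5 inches × 2.54 = 118.11 cm.
16/10 = 1.6 sts per cm; 118.11 × 1.6 = 188.98 sts.
Nearest multiple of 11 → 187.
13.5 inches = 34.29 cm; × 2.3 = 78.87 → 79 rows.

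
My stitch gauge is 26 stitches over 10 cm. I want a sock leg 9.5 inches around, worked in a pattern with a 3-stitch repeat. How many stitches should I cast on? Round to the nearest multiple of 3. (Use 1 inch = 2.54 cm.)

63 stitches.

9.5 in = 9.5 × 2.54 = 24.13 cm.
26 / 10 = 2.6 sts/cm.
24.13 × 2.6 = 62.74 sts.
→ 63.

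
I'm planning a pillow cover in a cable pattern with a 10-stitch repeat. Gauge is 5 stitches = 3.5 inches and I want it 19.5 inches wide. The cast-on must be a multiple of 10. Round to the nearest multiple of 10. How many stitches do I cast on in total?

5 / 3.5 = 1.429 sts per inch.
19.5 × 1.429 = 27.86 sts.
Nearest multiple of 10: 30.

30 stitches.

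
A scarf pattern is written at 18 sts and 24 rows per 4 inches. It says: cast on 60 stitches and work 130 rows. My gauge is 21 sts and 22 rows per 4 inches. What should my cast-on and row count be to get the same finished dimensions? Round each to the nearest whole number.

Cast on 70 stitches; work 119 rows.

Stitches: 60 × 21/18 = 70.00 → 70.
Rows: 130 × 22/24 = 119.17 → 119.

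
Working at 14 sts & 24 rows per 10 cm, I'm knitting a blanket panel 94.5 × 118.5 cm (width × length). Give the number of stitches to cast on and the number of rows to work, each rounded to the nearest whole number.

Stitch gauge = 14/10 = 1.4 sts/cm; 94.5 × 1.4 = 132.30 → 132 sts.
Row gauge = 24/10 = 2.4 rows/cm; 118.5 × 2.4 = 284.40 → 284 rows.

Cast on 132 stitches and work 284 rows.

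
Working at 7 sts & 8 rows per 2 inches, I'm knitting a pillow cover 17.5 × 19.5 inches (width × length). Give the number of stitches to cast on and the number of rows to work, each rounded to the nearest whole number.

Cast on 61 stitches and work 78 rows.

Stitch gauge = 7/2 = 3.5 sts/in; 17.5 × 3.5 = 61.25 → 61 sts.
Row gauge = 8/2 = 4 rows/in; 19.5 × 4 = 78.00 → 78 rows.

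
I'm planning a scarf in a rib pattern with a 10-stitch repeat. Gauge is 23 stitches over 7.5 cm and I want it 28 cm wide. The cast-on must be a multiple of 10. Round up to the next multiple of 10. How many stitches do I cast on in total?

CO 90 sts.

23 / 7.5 = 3.067 sts per cm.
28 × 3.067 = 85.87 sts.
Next multiple of 10: 90.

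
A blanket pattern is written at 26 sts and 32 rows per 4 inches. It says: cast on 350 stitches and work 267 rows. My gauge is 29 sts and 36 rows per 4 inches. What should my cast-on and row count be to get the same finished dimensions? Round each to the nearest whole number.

Cast on 390 stitches; work 300 rows.

Stitches: 350 × 29/26 = 390.38 → 390.
Rows: 267 × 36/32 = 300.38 → 300.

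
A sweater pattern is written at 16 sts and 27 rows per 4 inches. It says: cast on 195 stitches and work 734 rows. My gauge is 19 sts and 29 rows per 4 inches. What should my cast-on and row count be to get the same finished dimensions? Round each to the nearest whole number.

Cast on 232 stitches; work 788 rows.

Stitches: 195 × 19/16 = 231.56 → 232.
Rows: 734 × 29/27 = 788.37 → 788.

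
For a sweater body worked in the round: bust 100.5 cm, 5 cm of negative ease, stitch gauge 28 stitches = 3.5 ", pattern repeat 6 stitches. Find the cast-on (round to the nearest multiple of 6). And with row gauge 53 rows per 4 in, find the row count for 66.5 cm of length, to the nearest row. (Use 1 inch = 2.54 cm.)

Finished = 100.5 − 5 = 95.5 cm.
95.5 cm × 1/2.54 = 37.60 inches.
28/3.5 = 8 sts per in; 37.60 × 8 = 300.79 sts.
Nearest multiple of 6 → 300.
66.5 cm = 26.18 inches; × 13.25 = 346.90 → 347 rows.

Cast on 300 stitches; work 347 rows.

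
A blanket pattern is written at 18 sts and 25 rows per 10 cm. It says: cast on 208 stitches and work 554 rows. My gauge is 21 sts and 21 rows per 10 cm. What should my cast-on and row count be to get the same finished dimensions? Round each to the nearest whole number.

Stitches: 208 × 21/18 = 242.67 → 243.
Rows: 554 × 21/25 = 465.36 → 465.

Cast on 243 stitches; work 465 rows.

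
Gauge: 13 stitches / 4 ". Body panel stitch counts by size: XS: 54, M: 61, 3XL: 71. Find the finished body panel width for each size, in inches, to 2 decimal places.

13/4 = 3.25 sts per in.
XS: 54 / 3.25 = 16.615 → 16.62 in.
M: 61 / 3.25 = 18.769 → 18.77 in.
3XL: 71 / 3.25 = 21.846 → 21.85 in.

XS 16.62 inches; M 18.77 inches; 3XL 21.85 inches.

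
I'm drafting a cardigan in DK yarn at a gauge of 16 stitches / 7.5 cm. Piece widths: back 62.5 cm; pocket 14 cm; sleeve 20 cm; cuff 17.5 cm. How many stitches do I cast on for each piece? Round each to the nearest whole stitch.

Rate = 16/7.5 = 2.133 sts per cm.
back: 62.5 × 2.133 = 133.33 → 133.
pocket: 14 × 2.133 = 29.87 → 30.
sleeve: 20 × 2.133 = 42.67 → 43.
cuff: 17.5 × 2.133 = 37.33 → 37.

back 133; pocket 30; sleeve 43; cuff 37.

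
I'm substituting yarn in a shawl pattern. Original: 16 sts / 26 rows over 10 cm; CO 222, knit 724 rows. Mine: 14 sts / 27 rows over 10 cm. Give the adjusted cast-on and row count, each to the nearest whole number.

Cast on 194 stitches; work 752 rows.

Stitches: 222 × 14/16 = 194.25 → 194.
Rows: 724 × 27/26 = 751.85 → 752.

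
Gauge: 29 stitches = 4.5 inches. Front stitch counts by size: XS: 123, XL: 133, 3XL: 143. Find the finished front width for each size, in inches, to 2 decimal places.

29/4.5 = 6.444 sts per in.
XS: 123 / 6.444 = 19.086 → 19.09 in.
XL: 133 / 6.444 = 20.638 → 20.64 in.
3XL: 143 / 6.444 = 22.190 → 22.19 in.

XS 19.09 inches; XL 20.64 inches; 3XL 22.19 inches.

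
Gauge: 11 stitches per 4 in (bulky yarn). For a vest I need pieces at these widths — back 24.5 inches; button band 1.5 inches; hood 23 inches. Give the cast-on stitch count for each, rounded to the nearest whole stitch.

Rate = 11/4 = 2.75 sts per in.
back: 24.5 × 2.75 = 67.38 → 67.
button band: 1.5 × 2.75 = 4.12 → 4.
hood: 23 × 2.75 = 63.25 → 63.

back 67; button band 4; hood 63.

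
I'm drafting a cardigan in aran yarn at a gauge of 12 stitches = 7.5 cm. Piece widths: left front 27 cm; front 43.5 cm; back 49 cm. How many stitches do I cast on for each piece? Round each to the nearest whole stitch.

Rate = 12/7.5 = 1.6 sts per cm.
left front: 27 × 1.6 = 43.20 → 43.
front: 43.5 × 1.6 = 69.60 → 70.
back: 49 × 1.6 = 78.40 → 78.

left front 43; front 70; back 78.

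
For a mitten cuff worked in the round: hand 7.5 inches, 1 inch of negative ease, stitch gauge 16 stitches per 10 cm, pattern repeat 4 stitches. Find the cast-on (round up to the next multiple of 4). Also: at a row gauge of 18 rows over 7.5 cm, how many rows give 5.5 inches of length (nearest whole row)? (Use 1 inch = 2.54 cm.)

Finished = 7.5 − 1 = 6.5 inches.
6.5 inches × 2.54 = 16.51 cm.
16/10 = 1.6 sts per cm; 16.51 × 1.6 = 26.42 sts.
Next multiple of 4 → 28.
5.5 inches = 13.97 cm; × 2.4 = 33.53 → 34 rows.

Cast on 28 stitches; work 34 rows.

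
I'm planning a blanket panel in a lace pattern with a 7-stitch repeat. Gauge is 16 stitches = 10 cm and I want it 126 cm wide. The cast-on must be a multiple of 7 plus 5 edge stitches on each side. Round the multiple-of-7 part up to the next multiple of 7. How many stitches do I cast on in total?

16 / 10 = 1.6 sts per cm.
126 × 1.6 = 201.60 sts.
Less 10 edge sts → 191.60 for the repeat.
Next multiple of 7: 196.
Add back 10 edge sts → 206.

206 stitches.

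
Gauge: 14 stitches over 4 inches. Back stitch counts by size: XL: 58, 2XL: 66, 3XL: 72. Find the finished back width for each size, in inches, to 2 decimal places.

XL 16.57 inches; 2XL 18.86 inches; 3XL 20.57 inches.

14/4 = 3.5 sts per in.
XL: 58 / 3.5 = 16.571 → 16.57 in.
2XL: 66 / 3.5 = 18.857 → 18.86 in.
3XL: 72 / 3.5 = 20.571 → 20.57 in.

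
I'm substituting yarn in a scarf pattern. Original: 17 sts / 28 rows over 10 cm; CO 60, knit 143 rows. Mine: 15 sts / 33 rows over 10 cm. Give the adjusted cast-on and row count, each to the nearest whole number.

Cast on 53 stitches; work 169 rows.

Stitches: 60 × 15/17 = 52.94 → 53.
Rows: 143 × 33/28 = 168.54 → 169.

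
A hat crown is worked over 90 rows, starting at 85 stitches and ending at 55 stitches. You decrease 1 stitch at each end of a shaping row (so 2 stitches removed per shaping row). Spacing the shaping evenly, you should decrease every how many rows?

Stitches to remove: |55 − 85| = 30.
Shaping rows needed: 30 / 2 = 15.
90 rows / 15 = every 6 rows.

Decrease every 6th row.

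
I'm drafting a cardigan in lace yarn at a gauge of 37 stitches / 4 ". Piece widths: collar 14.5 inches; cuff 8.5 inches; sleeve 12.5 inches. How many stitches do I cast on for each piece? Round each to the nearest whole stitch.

collar 134; cuff 79; sleeve 116.

Rate = 37/4 = 9.25 sts per in.
collar: 14.5 × 9.25 = 134.12 → 134.
cuff: 8.5 × 9.25 = 78.62 → 79.
sleeve: 12.5 × 9.25 = 115.62 → 116.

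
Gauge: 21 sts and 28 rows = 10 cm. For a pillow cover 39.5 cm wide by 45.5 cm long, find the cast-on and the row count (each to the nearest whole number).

Cast on 83 stitches and work 127 rows.

Stitch gauge = 21/10 = 2.1 sts/cm; 39.5 × 2.1 = 82.95 → 83 sts.
Row gauge = 28/10 = 2.8 rows/cm; 45.5 × 2.8 = 127.40 → 127 rows.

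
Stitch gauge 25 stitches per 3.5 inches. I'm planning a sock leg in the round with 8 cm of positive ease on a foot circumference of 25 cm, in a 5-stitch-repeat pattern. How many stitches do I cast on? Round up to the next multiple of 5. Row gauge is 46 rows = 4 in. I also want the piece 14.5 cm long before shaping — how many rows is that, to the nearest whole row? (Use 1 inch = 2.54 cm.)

Finished = 25 + 8 = 33 cm.
33 cm × 1/2.54 = 12.99 inches.
25/3.5 = 7.143 sts per in; 12.99 × 7.143 = 92.80 sts.
Next multiple of 5 → 95.
14.5 cm = 5.71 inches; × 11.5 = 65.65 → 66 rows.

Cast on 95 stitches; work 66 rows.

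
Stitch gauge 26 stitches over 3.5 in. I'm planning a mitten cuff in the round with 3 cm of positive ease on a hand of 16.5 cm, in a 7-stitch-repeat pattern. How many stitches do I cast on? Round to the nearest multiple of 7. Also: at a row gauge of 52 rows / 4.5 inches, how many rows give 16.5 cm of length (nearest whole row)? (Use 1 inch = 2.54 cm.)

Cast on 56 stitches; work 75 rows.

Finished = 16.5 + 3 = 19.5 cm.
19.5 cm × 1/2.54 = 7.68 inches.
26/3.5 = 7.429 sts per in; 7.68 × 7.429 = 57.03 sts.
Nearest multiple of 7 → 56.
16.5 cm = 6.50 inches; × 11.556 = 75.07 → 75 rows.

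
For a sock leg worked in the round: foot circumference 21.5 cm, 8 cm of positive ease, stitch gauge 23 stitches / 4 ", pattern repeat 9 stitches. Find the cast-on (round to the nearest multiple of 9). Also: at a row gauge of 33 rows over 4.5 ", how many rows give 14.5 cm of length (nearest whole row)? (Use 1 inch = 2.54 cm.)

Cast on 63 stitches; work 42 rows.

Finished = 21.5 + 8 = 29.5 cm.
29.5 cm × 1/2.54 = 11.61 inches.
23/4 = 5.75 sts per in; 11.61 × 5.75 = 66.78 sts.
Nearest multiple of 9 → 63.
14.5 cm = 5.71 inches; × 7.333 = 41.86 → 42 rows.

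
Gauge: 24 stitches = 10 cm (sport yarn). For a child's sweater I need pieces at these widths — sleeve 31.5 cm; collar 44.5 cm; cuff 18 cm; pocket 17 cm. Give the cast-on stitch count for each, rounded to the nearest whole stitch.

sleeve 76; collar 107; cuff 43; pocket 41.

Rate = 24/10 = 2.4 sts per cm.
sleeve: 31.5 × 2.4 = 75.60 → 76.
collar: 44.5 × 2.4 = 106.80 → 107.
cuff: 18 × 2.4 = 43.20 → 43.
pocket: 17 × 2.4 = 40.80 → 41.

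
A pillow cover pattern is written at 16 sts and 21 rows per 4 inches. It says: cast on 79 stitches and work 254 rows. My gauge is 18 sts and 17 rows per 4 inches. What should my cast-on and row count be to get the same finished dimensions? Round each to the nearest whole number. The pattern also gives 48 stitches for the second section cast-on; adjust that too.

Cast on 89 stitches; work 206 rows; second section cast-on 54 stitches.

Stitches: 79 × 18/16 = 88.88 → 89.
Rows: 254 × 17/21 = 205.62 → 206.
second section cast-on: 48 × 18/16 = 54.00 → 54.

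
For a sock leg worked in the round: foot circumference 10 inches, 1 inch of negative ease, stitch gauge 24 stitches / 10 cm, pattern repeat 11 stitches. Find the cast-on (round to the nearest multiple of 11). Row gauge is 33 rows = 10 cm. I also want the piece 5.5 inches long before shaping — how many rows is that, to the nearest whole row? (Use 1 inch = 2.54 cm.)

Finished = 10 − 1 = 9 inches.
9 inches × 2.54 = 22.86 cm.
24/10 = 2.4 sts per cm; 22.86 × 2.4 = 54.86 sts.
Nearest multiple of 11 → 55.
5.5 inches = 13.97 cm; × 3.3 = 46.10 → 46 rows.

Cast on 55 stitches; work 46 rows.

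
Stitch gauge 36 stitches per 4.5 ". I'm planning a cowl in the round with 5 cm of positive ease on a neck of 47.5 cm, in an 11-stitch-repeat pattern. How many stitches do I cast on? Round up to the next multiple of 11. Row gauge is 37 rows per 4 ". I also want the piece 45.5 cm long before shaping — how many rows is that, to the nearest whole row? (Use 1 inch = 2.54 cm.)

Finished = 47.5 + 5 = 52.5 cm.
52.5 cm × 1/2.54 = 20.67 inches.
36/4.5 = 8 sts per in; 20.67 × 8 = 165.35 sts.
Next multiple of 11 → 176.
45.5 cm = 17.91 inches; × 9.25 = 165.70 → 166 rows.

Cast on 176 stitches; work 166 rows.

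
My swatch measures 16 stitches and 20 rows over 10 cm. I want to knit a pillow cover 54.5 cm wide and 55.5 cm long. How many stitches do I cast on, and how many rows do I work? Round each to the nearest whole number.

Stitch gauge = 16/10 = 1.6 sts/cm; 54.5 × 1.6 = 87.20 → 87 sts.
Row gauge = 20/10 = 2 rows/cm; 55.5 × 2 = 111.00 → 111 rows.

Cast on 87 stitches and work 111 rows.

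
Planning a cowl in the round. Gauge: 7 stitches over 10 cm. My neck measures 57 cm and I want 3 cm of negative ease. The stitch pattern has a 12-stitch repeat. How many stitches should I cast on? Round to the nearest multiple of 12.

36 stitches.

Finished = 57 − 3 = 54 cm.
7 / 10 = 0.7 sts/cm.
54 × 0.7 = 37.80 sts.
Nearest multiple of 12: 36.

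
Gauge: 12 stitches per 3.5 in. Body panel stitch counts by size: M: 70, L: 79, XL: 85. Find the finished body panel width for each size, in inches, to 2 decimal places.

M 20.42 inches; L 23.04 inches; XL 24.79 inches.

12/3.5 = 3.429 sts per in.
M: 70 / 3.429 = 20.417 → 20.42 in.
L: 79 / 3.429 = 23.042 → 23.04 in.
XL: 85 / 3.429 = 24.792 → 24.79 in.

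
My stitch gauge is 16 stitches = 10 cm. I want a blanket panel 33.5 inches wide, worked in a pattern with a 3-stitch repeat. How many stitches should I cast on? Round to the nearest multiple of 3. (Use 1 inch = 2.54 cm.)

Cast on 135 stitches.

33.5 in = 33.5 × 2.54 = 85.09 cm.
16 / 10 = 1.6 sts/cm.
85.09 × 1.6 = 136.14 sts.
→ 135.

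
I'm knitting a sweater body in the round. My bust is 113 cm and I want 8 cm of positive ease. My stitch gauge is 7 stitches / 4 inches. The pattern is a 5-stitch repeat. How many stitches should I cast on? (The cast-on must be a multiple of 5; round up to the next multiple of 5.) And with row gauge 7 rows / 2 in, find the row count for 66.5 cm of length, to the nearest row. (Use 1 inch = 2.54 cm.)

Finished = 113 + 8 = 121 cm.
121 cm × 1/2.54 = 47.64 inches.
7/4 = 1.75 sts per in; 47.64 × 1.75 = 83.37 sts.
Next multiple of 5 → 85.
66.5 cm = 26.18 inches; × 3.5 = 91.63 → 92 rows.

Cast on 85 stitches; work 92 rows.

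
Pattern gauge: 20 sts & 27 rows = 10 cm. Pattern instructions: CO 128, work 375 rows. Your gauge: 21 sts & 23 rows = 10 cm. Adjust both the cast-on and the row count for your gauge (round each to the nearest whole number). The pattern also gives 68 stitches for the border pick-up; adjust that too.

Stitches: 128 × 21/20 = 134.40 → 134.
Rows: 375 × 23/27 = 319.44 → 319.
border pick-up: 68 × 21/20 = 71.40 → 71.

Cast on 134 stitches; work 319 rows; border pick-up 71 stitches.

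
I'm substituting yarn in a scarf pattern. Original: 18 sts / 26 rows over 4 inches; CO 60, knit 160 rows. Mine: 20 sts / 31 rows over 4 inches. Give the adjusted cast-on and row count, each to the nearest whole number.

Cast on 67 stitches; work 191 rows.

Stitches: 60 × 20/18 = 66.67 → 67.
Rows: 160 × 31/26 = 190.77 → 191.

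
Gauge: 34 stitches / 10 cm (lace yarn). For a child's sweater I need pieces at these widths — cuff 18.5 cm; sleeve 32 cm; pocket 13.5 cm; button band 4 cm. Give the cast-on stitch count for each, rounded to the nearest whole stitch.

Rate = 34/10 = 3.4 sts per cm.
cuff: 18.5 × 3.4 = 62.90 → 63.
sleeve: 32 × 3.4 = 108.80 → 109.
pocket: 13.5 × 3.4 = 45.90 → 46.
button band: 4 × 3.4 = 13.60 → 14.

cuff 63; sleeve 109; pocket 46; button band 14.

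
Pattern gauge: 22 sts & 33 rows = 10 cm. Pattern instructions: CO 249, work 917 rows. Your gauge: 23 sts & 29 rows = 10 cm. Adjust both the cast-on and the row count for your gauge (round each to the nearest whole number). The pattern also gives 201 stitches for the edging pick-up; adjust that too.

Cast on 260 stitches; work 806 rows; edging pick-up 210 stitches.

Stitches: 249 × 23/22 = 260.32 → 260.
Rows: 917 × 29/33 = 805.85 → 806.
edging pick-up: 201 × 23/22 = 210.14 → 210.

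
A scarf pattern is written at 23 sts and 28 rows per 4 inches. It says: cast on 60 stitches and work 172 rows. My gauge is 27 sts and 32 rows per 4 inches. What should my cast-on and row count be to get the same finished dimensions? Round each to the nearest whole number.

Stitches: 60 × 27/23 = 70.43 → 70.
Rows: 172 × 32/28 = 196.57 → 197.

Cast on 70 stitches; work 197 rows.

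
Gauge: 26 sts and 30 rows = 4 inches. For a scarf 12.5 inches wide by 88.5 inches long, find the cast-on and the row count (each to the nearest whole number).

Cast on 81 stitches and work 664 rows.

Stitch gauge = 26/4 = 6.5 sts/in; 12.5 × 6.5 = 81.25 → 81 sts.
Row gauge = 30/4 = 7.5 rows/in; 88.5 × 7.5 = 663.75 → 664 rows.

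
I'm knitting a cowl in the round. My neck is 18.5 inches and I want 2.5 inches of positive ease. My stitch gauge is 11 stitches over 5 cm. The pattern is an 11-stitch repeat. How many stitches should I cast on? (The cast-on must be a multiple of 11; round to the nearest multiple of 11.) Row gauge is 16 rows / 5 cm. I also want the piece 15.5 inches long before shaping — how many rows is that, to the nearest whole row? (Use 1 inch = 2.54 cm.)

Finished = 18.5 + 2.5 = 21 inches.
21 inches × 2.54 = 53.34 cm.
11/5 = 2.2 sts per cm; 53.34 × 2.2 = 117.35 sts.
Nearest multiple of 11 → 121.
15.5 inches = 39.37 cm; × 3.2 = 125.98 → 126 rows.

Cast on 121 stitches; work 126 rows.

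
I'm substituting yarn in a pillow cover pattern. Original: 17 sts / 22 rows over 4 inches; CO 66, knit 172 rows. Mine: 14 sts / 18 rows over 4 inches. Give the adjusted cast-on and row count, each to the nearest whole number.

Cast on 54 stitches; work 141 rows.

Stitches: 66 × 14/17 = 54.35 → 54.
Rows: 172 × 18/22 = 140.73 → 141.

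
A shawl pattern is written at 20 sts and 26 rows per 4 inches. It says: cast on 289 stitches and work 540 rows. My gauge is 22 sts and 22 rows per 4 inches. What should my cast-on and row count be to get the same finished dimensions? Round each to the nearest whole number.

Stitches: 289 × 22/20 = 317.90 → 318.
Rows: 540 × 22/26 = 456.92 → 457.

Cast on 318 stitches; work 457 rows.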